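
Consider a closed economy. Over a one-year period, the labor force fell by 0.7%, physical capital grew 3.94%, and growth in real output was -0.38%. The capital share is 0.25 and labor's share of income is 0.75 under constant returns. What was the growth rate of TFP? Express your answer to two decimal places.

-0.84%

Labor's share = 1 − 0.25 = 0.75.
Physical capital: 0.25 × 3.94 = 0.985 pp.
The labor force: 0.75 × (-0.7) = -0.525 pp.
TFP growth = -0.38 − 0.46 = -0.84%.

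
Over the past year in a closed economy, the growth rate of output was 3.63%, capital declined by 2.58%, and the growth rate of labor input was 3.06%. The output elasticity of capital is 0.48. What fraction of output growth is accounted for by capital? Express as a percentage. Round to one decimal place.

Capital contributed 0.48 × (-2.58) = -1.2384 pp.
Share of growth = -1.2384 / 3.63 × 100 = -34.116%.

-34.1%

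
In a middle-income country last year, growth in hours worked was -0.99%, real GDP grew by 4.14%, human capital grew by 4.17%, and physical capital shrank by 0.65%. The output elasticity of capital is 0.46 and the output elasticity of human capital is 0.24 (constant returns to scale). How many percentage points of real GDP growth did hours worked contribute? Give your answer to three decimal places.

-0.297 pp

Labor's share = 1 − 0.46 − 0.24 = 0.3.
Contribution = share × growth = 0.3 × (-0.99) = -0.297 pp.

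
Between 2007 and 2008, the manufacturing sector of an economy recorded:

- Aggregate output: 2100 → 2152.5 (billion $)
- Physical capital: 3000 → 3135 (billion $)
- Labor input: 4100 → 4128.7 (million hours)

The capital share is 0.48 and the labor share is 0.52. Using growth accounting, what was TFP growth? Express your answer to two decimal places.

Aggregate output growth = (2152.5 − 2100) / 2100 = 2.5%.
Physical capital growth = (3135 − 3000) / 3000 = 4.5%.
Labor input growth = (4128.7 − 4100) / 4100 = 0.7%.
Labor's share = 1 − 0.48 = 0.52.
Physical capital: 0.48 × 4.5 = 2.16 pp.
Labor input: 0.52 × 0.7 = 0.364 pp.
TFP growth = 2.5 − 2.524 = -0.024%.

-0.02%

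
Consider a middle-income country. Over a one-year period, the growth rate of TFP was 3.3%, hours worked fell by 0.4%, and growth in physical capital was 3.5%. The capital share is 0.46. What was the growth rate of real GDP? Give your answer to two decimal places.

Labor's share = 1 − 0.46 = 0.54.
Physical capital: 0.46 × 3.5 = 1.61 pp.
Hours worked: 0.54 × (-0.4) = -0.216 pp.
Output growth = 3.3 + 1.394 = 4.694%.

Real GDP growth was 4.69%.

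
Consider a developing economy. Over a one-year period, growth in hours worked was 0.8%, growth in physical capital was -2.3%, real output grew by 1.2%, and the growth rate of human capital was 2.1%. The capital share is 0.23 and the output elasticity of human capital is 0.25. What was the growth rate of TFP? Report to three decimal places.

TFP grew 0.788%.

Labor's share = 1 − 0.23 − 0.25 = 0.52.
Physical capital: 0.23 × (-2.3) = -0.529 pp.
Human capital: 0.25 × 2.1 = 0.525 pp.
Hours worked: 0.52 × 0.8 = 0.416 pp.
TFP growth = 1.2 − 0.412 = 0.788%.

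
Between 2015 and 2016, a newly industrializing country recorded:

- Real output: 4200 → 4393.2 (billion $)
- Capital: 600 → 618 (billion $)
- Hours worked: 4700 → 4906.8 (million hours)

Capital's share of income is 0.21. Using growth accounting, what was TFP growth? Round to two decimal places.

TFP growth was 0.49%.

Real output growth = (4393.2 − 4200) / 4200 = 4.6%.
Capital growth = (618 − 600) / 600 = 3%.
Hours worked growth = (4906.8 − 4700) / 4700 = 4.4%.
Labor's share = 1 − 0.21 = 0.79.
Capital: 0.21 × 3 = 0.63 pp.
Hours worked: 0.79 × 4.4 = 3.476 pp.
TFP growth = 4.6 − 4.106 = 0.494%.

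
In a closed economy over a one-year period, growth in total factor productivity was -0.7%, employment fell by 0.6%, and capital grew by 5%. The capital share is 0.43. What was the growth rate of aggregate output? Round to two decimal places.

Labor's share = 1 − 0.43 = 0.57.
Capital: 0.43 × 5 = 2.15 pp.
Employment: 0.57 × (-0.6) = -0.342 pp.
Output growth = -0.7 + 1.808 = 1.108%.

1.11%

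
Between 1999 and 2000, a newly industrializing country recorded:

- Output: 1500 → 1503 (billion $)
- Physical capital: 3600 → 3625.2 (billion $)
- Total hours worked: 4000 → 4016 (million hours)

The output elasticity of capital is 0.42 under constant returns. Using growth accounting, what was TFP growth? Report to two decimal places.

Output growth = (1503 − 1500) / 1500 = 0.2%.
Physical capital growth = (3625.2 − 3600) / 3600 = 0.7%.
Total hours worked growth = (4016 − 4000) / 4000 = 0.4%.
Labor's share = 1 − 0.42 = 0.58.
Physical capital: 0.42 × 0.7 = 0.294 pp.
Total hours worked: 0.58 × 0.4 = 0.232 pp.
TFP growth = 0.2 − 0.526 = -0.326%.

-0.33%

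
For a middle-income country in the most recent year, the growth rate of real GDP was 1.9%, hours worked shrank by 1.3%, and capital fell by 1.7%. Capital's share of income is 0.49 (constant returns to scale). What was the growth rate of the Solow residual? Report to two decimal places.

Labor's share = 1 − 0.49 = 0.51.
Capital: 0.49 × (-1.7) = -0.833 pp.
Hours worked: 0.51 × (-1.3) = -0.663 pp.
TFP growth = 1.9 + 1.496 = 3.396%.

3.40%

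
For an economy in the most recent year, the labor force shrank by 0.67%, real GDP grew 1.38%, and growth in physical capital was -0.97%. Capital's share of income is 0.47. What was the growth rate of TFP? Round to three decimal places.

Labor's share = 1 − 0.47 = 0.53.
Physical capital: 0.47 × (-0.97) = -0.4559 pp.
The labor force: 0.53 × (-0.67) = -0.3551 pp.
TFP growth = 1.38 + 0.811 = 2.191%.

TFP growth was 2.191%.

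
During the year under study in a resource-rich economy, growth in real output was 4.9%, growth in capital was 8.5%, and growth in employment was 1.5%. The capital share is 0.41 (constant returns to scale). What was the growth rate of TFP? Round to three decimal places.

Labor's share = 1 − 0.41 = 0.59.
Capital: 0.41 × 8.5 = 3.485 pp.
Employment: 0.59 × 1.5 = 0.885 pp.
TFP growth = 4.9 − 4.37 = 0.53%.

TFP growth was 0.530%.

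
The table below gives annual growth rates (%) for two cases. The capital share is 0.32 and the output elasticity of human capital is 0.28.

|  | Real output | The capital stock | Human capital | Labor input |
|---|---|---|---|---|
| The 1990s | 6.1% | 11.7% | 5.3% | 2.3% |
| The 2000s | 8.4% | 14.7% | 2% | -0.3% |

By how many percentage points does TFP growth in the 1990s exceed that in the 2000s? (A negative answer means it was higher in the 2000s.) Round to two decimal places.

-3.30 percentage points

Labor's share = 1 − 0.32 − 0.28 = 0.4.
The 1990s: TFP = 6.1 − 3.744 − 1.484 − 0.92 = -0.048%.
The 2000s: TFP = 8.4 − 4.704 − 0.56 + 0.12 = 3.256%.
Difference = -0.048 − (3.256) = -3.304 pp.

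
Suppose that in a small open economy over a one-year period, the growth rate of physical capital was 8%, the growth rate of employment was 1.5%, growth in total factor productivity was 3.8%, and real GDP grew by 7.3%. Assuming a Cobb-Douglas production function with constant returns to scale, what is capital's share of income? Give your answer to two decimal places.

α = 0.31

gY = gA + α·gK + (1−α)·gL, so gY − gA − gL = α(gK − gL).
7.3 − 3.8 − 1.5 = α × (8 − 1.5).
2 = 6.5 α, so α = 0.3077.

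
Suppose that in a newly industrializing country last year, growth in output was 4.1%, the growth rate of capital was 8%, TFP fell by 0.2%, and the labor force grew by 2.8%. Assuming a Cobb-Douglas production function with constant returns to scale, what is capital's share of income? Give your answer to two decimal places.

0.29

gY = gA + α·gK + (1−α)·gL, so gY − gA − gL = α(gK − gL).
4.1 + 0.2 − 2.8 = α × (8 − 2.8).
1.5 = 5.2 α, so α = 0.2885.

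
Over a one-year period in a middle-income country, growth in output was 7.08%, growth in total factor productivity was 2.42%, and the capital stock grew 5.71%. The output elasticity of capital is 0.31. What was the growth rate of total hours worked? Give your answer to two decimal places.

Labor's share = 1 − 0.31 = 0.69.
gY = gA + 0.31×5.71 + 0.69×g.
0.69×g = 7.08 − 2.42 − 1.7701 = 2.8899.
g = 2.8899 / 0.69 = 4.1883%.

Total hours worked grew 4.19%.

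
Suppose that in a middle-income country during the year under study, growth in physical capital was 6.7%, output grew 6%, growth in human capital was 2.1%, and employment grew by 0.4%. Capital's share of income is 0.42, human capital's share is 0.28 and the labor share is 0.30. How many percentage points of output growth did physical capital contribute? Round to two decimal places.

2.81 pp

Contribution = share × growth = 0.42 × 6.7 = 2.814 pp.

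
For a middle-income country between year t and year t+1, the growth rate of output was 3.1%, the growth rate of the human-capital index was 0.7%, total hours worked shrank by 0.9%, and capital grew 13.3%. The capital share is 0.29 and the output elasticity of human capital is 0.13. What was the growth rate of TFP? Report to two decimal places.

Labor's share = 1 − 0.29 − 0.13 = 0.58.
Capital: 0.29 × 13.3 = 3.857 pp.
The human-capital index: 0.13 × 0.7 = 0.091 pp.
Total hours worked: 0.58 × (-0.9) = -0.522 pp.
TFP growth = 3.1 − 3.426 = -0.326%.

-0.33%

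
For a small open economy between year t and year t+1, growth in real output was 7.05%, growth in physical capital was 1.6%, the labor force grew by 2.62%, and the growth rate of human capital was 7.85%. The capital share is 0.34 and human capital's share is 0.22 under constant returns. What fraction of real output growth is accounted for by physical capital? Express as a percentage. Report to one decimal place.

Physical capital contributed 0.34 × 1.6 = 0.544 pp.
Share of growth = 0.544 / 7.05 × 100 = 7.716%.

Physical capital accounted for 7.7% of growth.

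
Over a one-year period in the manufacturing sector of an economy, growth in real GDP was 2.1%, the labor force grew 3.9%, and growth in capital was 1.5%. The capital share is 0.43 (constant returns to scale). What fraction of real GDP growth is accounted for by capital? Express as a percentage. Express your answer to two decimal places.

30.71%

Capital contributed 0.43 × 1.5 = 0.645 pp.
Share of growth = 0.645 / 2.1 × 100 = 30.7143%.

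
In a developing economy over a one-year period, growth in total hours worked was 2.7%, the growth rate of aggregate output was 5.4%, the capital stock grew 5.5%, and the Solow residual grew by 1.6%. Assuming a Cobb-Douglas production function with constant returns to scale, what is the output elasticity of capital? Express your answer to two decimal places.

gY = gA + α·gK + (1−α)·gL, so gY − gA − gL = α(gK − gL).
5.4 − 1.6 − 2.7 = α × (5.5 − 2.7).
1.1 = 2.8 α, so α = 0.3929.

α = 0.39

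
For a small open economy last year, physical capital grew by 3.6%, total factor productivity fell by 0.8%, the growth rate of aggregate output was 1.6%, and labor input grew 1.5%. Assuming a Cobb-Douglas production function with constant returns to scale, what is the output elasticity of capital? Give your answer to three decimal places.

gY = gA + α·gK + (1−α)·gL, so gY − gA − gL = α(gK − gL).
1.6 + 0.8 − 1.5 = α × (3.6 − 1.5).
0.9 = 2.1 α, so α = 0.42857.

α = 0.429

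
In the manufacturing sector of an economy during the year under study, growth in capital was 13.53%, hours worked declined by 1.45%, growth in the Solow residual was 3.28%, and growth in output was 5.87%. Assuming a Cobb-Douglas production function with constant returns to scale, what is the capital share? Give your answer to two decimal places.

gY = gA + α·gK + (1−α)·gL, so gY − gA − gL = α(gK − gL).
5.87 − 3.28 + 1.45 = α × (13.53 − (-1.45)).
4.04 = 14.98 α, so α = 0.2697.

The capital share is 0.27.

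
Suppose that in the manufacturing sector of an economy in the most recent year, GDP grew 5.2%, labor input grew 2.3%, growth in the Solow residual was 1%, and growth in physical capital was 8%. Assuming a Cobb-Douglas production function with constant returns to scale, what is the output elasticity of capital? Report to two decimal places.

gY = gA + α·gK + (1−α)·gL, so gY − gA − gL = α(gK − gL).
5.2 − 1 − 2.3 = α × (8 − 2.3).
1.9 = 5.7 α, so α = 0.3333.

α = 0.33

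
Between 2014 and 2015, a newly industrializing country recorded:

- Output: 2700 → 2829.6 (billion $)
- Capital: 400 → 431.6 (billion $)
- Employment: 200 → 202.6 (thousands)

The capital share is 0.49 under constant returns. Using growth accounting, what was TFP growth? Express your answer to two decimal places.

0.27%

Output growth = (2829.6 − 2700) / 2700 = 4.8%.
Capital growth = (431.6 − 400) / 400 = 7.9%.
Employment growth = (202.6 − 200) / 200 = 1.3%.
Labor's share = 1 − 0.49 = 0.51.
Capital: 0.49 × 7.9 = 3.871 pp.
Employment: 0.51 × 1.3 = 0.663 pp.
TFP growth = 4.8 − 4.534 = 0.266%.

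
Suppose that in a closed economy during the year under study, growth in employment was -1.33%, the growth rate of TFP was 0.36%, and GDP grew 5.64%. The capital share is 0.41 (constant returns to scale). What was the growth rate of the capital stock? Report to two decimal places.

The capital stock grew 14.79%.

Labor's share = 1 − 0.41 = 0.59.
gY = gA + 0.59×(-1.33) + 0.41×g.
0.41×g = 5.64 − 0.36 + 0.7847 = 6.0647.
g = 6.0647 / 0.41 = 14.792%.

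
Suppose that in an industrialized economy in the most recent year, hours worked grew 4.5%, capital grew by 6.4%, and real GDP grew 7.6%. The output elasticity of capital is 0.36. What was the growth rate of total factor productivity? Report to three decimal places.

2.416%

Labor's share = 1 − 0.36 = 0.64.
Capital: 0.36 × 6.4 = 2.304 pp.
Hours worked: 0.64 × 4.5 = 2.88 pp.
TFP growth = 7.6 − 5.184 = 2.416%.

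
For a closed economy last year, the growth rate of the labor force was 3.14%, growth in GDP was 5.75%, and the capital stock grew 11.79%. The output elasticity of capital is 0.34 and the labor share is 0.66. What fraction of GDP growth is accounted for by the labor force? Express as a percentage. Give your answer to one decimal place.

36.0%

Labor's share = 1 − 0.34 = 0.66.
The labor force contributed 0.66 × 3.14 = 2.0724 pp.
Share of growth = 2.0724 / 5.75 × 100 = 36.042%.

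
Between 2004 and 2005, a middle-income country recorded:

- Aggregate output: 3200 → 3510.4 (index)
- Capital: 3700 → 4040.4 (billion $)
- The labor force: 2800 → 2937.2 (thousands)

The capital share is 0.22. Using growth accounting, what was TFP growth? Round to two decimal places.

TFP grew 3.85%.

Aggregate output growth = (3510.4 − 3200) / 3200 = 9.7%.
Capital growth = (4040.4 − 3700) / 3700 = 9.2%.
The labor force growth = (2937.2 − 2800) / 2800 = 4.9%.
Labor's share = 1 − 0.22 = 0.78.
Capital: 0.22 × 9.2 = 2.024 pp.
The labor force: 0.78 × 4.9 = 3.822 pp.
TFP growth = 9.7 − 5.846 = 3.854%.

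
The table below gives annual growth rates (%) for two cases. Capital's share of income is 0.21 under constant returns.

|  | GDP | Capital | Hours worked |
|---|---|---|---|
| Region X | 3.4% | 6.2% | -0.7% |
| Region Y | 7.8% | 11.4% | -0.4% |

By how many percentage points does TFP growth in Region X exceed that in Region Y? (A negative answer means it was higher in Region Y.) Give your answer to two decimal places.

Labor's share = 1 − 0.21 = 0.79.
Region X: TFP = 3.4 − 1.302 + 0.553 = 2.651%.
Region Y: TFP = 7.8 − 2.394 + 0.316 = 5.722%.
Difference = 2.651 − (5.722) = -3.071 pp.

-3.07 percentage points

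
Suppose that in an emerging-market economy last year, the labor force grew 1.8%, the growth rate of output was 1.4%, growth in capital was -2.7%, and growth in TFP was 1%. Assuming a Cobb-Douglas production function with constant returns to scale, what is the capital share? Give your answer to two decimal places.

gY = gA + α·gK + (1−α)·gL, so gY − gA − gL = α(gK − gL).
1.4 − 1 − 1.8 = α × (-2.7 − 1.8).
-1.4 = -4.5 α, so α = 0.3111.

The capital share is 0.31.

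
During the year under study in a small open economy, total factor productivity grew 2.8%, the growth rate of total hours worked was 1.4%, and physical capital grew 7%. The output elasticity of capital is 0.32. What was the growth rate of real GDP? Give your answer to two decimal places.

Labor's share = 1 − 0.32 = 0.68.
Physical capital: 0.32 × 7 = 2.24 pp.
Total hours worked: 0.68 × 1.4 = 0.952 pp.
Output growth = 2.8 + 3.192 = 5.992%.

5.99%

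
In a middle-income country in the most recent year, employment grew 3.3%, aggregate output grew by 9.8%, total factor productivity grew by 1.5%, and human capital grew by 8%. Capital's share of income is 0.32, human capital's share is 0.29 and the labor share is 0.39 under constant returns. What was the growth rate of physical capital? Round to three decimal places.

Physical capital growth was 14.666%.

Labor's share = 1 − 0.32 − 0.29 = 0.39.
gY = gA + 0.29×8 + 0.39×3.3 + 0.32×g.
0.32×g = 9.8 − 1.5 − 3.607 = 4.693.
g = 4.693 / 0.32 = 14.66563%.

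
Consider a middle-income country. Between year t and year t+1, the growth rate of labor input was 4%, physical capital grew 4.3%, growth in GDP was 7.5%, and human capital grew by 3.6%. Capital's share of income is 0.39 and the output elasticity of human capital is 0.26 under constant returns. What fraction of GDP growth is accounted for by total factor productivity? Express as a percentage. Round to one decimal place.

Labor's share = 1 − 0.39 − 0.26 = 0.35.
Physical capital: 0.39 × 4.3 = 1.677 pp.
Human capital: 0.26 × 3.6 = 0.936 pp.
Labor input: 0.35 × 4 = 1.4 pp.
TFP growth = 7.5 − 4.013 = 3.487%.
TFP share of growth = 3.487 / 7.5 × 100 = 46.493%.

Total factor productivity accounted for 46.5% of growth.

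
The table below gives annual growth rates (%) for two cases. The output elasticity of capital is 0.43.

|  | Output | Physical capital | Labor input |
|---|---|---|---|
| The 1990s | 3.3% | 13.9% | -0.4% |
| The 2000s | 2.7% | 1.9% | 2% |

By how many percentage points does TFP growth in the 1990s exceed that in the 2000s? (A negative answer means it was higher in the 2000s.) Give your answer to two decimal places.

Labor's share = 1 − 0.43 = 0.57.
The 1990s: TFP = 3.3 − 5.977 + 0.228 = -2.449%.
The 2000s: TFP = 2.7 − 0.817 − 1.14 = 0.743%.
Difference = -2.449 − (0.743) = -3.192 pp.

-3.19 percentage points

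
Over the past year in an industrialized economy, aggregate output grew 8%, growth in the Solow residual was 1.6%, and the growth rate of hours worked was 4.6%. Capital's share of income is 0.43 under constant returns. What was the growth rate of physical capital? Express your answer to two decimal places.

Labor's share = 1 − 0.43 = 0.57.
gY = gA + 0.57×4.6 + 0.43×g.
0.43×g = 8 − 1.6 − 2.622 = 3.778.
g = 3.778 / 0.43 = 8.786%.

8.79%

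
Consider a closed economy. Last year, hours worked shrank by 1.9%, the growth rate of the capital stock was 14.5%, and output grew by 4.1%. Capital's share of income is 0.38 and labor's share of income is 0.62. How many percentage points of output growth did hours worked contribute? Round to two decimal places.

-1.18 pp

Labor's share = 1 − 0.38 = 0.62.
Contribution = share × growth = 0.62 × (-1.9) = -1.178 pp.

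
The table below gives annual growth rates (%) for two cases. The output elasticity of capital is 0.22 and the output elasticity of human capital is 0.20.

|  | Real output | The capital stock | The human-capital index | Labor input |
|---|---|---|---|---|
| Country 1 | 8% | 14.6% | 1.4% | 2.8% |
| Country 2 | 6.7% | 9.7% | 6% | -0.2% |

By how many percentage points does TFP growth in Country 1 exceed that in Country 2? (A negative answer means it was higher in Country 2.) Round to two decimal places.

-0.60 percentage points

Labor's share = 1 − 0.22 − 0.2 = 0.58.
Country 1: TFP = 8 − 3.212 − 0.28 − 1.624 = 2.884%.
Country 2: TFP = 6.7 − 2.134 − 1.2 + 0.116 = 3.482%.
Difference = 2.884 − (3.482) = -0.598 pp.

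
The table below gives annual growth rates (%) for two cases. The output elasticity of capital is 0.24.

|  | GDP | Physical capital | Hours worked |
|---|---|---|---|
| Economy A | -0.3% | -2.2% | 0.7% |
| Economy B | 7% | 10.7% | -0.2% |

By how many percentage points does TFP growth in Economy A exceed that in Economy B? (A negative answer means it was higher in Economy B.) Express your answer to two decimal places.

-4.89 percentage points

Labor's share = 1 − 0.24 = 0.76.
Economy A: TFP = -0.3 + 0.528 − 0.532 = -0.304%.
Economy B: TFP = 7 − 2.568 + 0.152 = 4.584%.
Difference = -0.304 − (4.584) = -4.888 pp.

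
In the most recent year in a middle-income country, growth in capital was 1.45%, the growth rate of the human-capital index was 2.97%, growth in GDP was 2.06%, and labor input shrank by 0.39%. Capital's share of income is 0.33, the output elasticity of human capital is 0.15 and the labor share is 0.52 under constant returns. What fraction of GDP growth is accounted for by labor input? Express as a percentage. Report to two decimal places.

-9.84%

Labor's share = 1 − 0.33 − 0.15 = 0.52.
Labor input contributed 0.52 × (-0.39) = -0.2028 pp.
Share of growth = -0.2028 / 2.06 × 100 = -9.8447%.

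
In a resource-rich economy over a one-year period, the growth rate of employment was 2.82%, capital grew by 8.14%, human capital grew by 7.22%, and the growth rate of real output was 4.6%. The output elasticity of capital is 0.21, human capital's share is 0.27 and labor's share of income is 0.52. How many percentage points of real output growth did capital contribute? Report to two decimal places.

Contribution = share × growth = 0.21 × 8.14 = 1.7094 pp.

1.71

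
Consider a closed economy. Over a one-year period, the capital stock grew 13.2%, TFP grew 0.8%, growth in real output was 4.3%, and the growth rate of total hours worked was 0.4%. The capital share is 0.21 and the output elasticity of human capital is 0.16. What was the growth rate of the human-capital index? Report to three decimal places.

Labor's share = 1 − 0.21 − 0.16 = 0.63.
gY = gA + 0.21×13.2 + 0.63×0.4 + 0.16×g.
0.16×g = 4.3 − 0.8 − 3.024 = 0.476.
g = 0.476 / 0.16 = 2.975%.

2.975%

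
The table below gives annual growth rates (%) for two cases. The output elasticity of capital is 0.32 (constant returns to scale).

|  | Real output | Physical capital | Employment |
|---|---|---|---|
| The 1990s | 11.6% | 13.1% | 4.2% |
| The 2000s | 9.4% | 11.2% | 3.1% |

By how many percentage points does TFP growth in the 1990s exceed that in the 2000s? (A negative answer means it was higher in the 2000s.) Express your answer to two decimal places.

Labor's share = 1 − 0.32 = 0.68.
The 1990s: TFP = 11.6 − 4.192 − 2.856 = 4.552%.
The 2000s: TFP = 9.4 − 3.584 − 2.108 = 3.708%.
Difference = 4.552 − (3.708) = 0.844 pp.

0.84 percentage points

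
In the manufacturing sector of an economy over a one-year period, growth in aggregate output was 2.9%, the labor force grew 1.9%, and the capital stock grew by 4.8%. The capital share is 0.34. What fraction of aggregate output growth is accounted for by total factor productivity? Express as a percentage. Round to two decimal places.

0.48%

Labor's share = 1 − 0.34 = 0.66.
The capital stock: 0.34 × 4.8 = 1.632 pp.
The labor force: 0.66 × 1.9 = 1.254 pp.
TFP growth = 2.9 − 2.886 = 0.014%.
TFP share of growth = 0.014 / 2.9 × 100 = 0.4828%.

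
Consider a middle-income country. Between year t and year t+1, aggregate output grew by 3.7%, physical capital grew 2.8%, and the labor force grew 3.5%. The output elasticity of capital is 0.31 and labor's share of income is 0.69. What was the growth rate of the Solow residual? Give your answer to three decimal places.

0.417%

Labor's share = 1 − 0.31 = 0.69.
Physical capital: 0.31 × 2.8 = 0.868 pp.
The labor force: 0.69 × 3.5 = 2.415 pp.
TFP growth = 3.7 − 3.283 = 0.417%.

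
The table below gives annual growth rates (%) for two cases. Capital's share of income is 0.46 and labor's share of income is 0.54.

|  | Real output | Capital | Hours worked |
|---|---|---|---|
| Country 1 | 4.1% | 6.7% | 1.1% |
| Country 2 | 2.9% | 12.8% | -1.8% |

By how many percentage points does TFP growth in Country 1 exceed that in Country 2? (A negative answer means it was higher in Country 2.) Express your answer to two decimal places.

2.44 percentage points

Labor's share = 1 − 0.46 = 0.54.
Country 1: TFP = 4.1 − 3.082 − 0.594 = 0.424%.
Country 2: TFP = 2.9 − 5.888 + 0.972 = -2.016%.
Difference = 0.424 − (-2.016) = 2.44 pp.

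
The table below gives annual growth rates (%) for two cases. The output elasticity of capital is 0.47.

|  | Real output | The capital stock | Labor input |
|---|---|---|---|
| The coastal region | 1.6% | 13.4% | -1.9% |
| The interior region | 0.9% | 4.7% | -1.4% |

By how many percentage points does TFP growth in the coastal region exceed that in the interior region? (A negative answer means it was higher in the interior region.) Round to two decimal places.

Labor's share = 1 − 0.47 = 0.53.
The coastal region: TFP = 1.6 − 6.298 + 1.007 = -3.691%.
The interior region: TFP = 0.9 − 2.209 + 0.742 = -0.567%.
Difference = -3.691 − (-0.567) = -3.124 pp.

-3.12 percentage points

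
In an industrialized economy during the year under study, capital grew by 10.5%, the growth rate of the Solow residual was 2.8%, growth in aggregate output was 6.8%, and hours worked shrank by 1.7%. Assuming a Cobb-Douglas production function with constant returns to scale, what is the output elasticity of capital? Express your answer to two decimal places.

gY = gA + α·gK + (1−α)·gL, so gY − gA − gL = α(gK − gL).
6.8 − 2.8 + 1.7 = α × (10.5 − (-1.7)).
5.7 = 12.2 α, so α = 0.4672.

0.47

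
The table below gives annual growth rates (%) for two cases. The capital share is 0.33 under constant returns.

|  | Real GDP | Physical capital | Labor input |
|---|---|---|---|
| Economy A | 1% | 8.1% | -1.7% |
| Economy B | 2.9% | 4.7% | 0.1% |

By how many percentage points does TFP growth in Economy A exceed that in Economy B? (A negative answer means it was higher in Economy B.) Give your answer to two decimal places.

Labor's share = 1 − 0.33 = 0.67.
Economy A: TFP = 1 − 2.673 + 1.139 = -0.534%.
Economy B: TFP = 2.9 − 1.551 − 0.067 = 1.282%.
Difference = -0.534 − (1.282) = -1.816 pp.

-1.82 percentage points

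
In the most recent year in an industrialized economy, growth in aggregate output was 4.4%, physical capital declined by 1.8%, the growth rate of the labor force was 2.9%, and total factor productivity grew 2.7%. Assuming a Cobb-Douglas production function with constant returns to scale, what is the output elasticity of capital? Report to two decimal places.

gY = gA + α·gK + (1−α)·gL, so gY − gA − gL = α(gK − gL).
4.4 − 2.7 − 2.9 = α × (-1.8 − 2.9).
-1.2 = -4.7 α, so α = 0.2553.

α = 0.26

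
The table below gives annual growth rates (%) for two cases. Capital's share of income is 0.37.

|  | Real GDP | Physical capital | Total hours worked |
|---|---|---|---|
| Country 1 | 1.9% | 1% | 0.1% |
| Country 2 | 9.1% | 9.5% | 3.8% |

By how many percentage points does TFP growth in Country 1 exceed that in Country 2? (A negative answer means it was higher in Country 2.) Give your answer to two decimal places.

-1.72 percentage points

Labor's share = 1 − 0.37 = 0.63.
Country 1: TFP = 1.9 − 0.37 − 0.063 = 1.467%.
Country 2: TFP = 9.1 − 3.515 − 2.394 = 3.191%.
Difference = 1.467 − (3.191) = -1.724 pp.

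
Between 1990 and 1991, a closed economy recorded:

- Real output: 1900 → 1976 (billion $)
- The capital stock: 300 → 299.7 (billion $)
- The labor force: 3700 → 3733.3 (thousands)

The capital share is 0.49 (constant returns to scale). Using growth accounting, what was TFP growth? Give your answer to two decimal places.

TFP grew 3.59%.

Real output growth = (1976 − 1900) / 1900 = 4%.
The capital stock growth = (299.7 − 300) / 300 = -0.1%.
The labor force growth = (3733.3 − 3700) / 3700 = 0.9%.
Labor's share = 1 − 0.49 = 0.51.
The capital stock: 0.49 × (-0.1) = -0.049 pp.
The labor force: 0.51 × 0.9 = 0.459 pp.
TFP growth = 4 − 0.41 = 3.59%.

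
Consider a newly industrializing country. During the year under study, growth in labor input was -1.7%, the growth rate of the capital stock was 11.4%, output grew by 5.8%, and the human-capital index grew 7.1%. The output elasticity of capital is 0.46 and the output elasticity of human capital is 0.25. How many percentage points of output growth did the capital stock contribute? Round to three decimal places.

Contribution = share × growth = 0.46 × 11.4 = 5.244 pp.

5.244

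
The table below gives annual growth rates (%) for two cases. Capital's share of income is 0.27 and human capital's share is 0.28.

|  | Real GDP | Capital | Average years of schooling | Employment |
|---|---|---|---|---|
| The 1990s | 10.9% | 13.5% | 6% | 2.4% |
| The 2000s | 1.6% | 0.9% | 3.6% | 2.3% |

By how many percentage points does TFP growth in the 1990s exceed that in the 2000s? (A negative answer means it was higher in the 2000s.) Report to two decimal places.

Labor's share = 1 − 0.27 − 0.28 = 0.45.
The 1990s: TFP = 10.9 − 3.645 − 1.68 − 1.08 = 4.495%.
The 2000s: TFP = 1.6 − 0.243 − 1.008 − 1.035 = -0.686%.
Difference = 4.495 − (-0.686) = 5.181 pp.

5.18 percentage points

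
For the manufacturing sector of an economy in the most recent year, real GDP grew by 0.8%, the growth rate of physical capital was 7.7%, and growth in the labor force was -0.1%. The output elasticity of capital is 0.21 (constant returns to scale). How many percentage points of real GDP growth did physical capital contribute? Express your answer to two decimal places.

Contribution = share × growth = 0.21 × 7.7 = 1.617 pp.

1.62 pp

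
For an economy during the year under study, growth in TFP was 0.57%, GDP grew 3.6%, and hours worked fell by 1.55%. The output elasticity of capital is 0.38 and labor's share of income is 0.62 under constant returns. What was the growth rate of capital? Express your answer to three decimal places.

10.503%

Labor's share = 1 − 0.38 = 0.62.
gY = gA + 0.62×(-1.55) + 0.38×g.
0.38×g = 3.6 − 0.57 + 0.961 = 3.991.
g = 3.991 / 0.38 = 10.50263%.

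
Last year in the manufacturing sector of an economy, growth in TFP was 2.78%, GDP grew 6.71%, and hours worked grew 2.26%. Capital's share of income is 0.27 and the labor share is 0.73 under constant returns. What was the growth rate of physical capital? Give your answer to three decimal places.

Labor's share = 1 − 0.27 = 0.73.
gY = gA + 0.73×2.26 + 0.27×g.
0.27×g = 6.71 − 2.78 − 1.6498 = 2.2802.
g = 2.2802 / 0.27 = 8.44519%.

Physical capital growth was 8.445%.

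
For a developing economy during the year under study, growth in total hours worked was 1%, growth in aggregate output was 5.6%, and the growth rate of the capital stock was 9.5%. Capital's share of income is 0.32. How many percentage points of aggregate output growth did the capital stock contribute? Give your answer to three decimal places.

Contribution = share × growth = 0.32 × 9.5 = 3.04 pp.

3.040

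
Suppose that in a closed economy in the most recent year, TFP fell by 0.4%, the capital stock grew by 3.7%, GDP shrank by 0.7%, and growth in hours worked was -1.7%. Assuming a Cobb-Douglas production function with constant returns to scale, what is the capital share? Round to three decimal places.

gY = gA + α·gK + (1−α)·gL, so gY − gA − gL = α(gK − gL).
-0.7 + 0.4 + 1.7 = α × (3.7 − (-1.7)).
1.4 = 5.4 α, so α = 0.25926.

0.259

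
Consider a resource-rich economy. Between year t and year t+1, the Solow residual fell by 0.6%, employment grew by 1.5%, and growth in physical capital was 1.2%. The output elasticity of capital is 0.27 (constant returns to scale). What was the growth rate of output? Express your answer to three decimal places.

0.819%

Labor's share = 1 − 0.27 = 0.73.
Physical capital: 0.27 × 1.2 = 0.324 pp.
Employment: 0.73 × 1.5 = 1.095 pp.
Output growth = -0.6 + 1.419 = 0.819%.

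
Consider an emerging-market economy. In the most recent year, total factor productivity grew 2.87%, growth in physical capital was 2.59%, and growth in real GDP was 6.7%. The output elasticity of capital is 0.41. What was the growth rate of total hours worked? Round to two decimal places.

4.69%

Labor's share = 1 − 0.41 = 0.59.
gY = gA + 0.41×2.59 + 0.59×g.
0.59×g = 6.7 − 2.87 − 1.0619 = 2.7681.
g = 2.7681 / 0.59 = 4.6917%.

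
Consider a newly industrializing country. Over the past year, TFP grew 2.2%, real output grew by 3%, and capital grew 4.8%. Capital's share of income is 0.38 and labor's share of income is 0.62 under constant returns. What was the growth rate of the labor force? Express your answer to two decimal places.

Labor's share = 1 − 0.38 = 0.62.
gY = gA + 0.38×4.8 + 0.62×g.
0.62×g = 3 − 2.2 − 1.824 = -1.024.
g = -1.024 / 0.62 = -1.6516%.

-1.65%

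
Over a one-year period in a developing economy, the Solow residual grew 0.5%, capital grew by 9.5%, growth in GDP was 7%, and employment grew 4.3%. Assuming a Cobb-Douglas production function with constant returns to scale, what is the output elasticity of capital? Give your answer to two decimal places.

The output elasticity of capital is 0.42.

gY = gA + α·gK + (1−α)·gL, so gY − gA − gL = α(gK − gL).
7 − 0.5 − 4.3 = α × (9.5 − 4.3).
2.2 = 5.2 α, so α = 0.4231.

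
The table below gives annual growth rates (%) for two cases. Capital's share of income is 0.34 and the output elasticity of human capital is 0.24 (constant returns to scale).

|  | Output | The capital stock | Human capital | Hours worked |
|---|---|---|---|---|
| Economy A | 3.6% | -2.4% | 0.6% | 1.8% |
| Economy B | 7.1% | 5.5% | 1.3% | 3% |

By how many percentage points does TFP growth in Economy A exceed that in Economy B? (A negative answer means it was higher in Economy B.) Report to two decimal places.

-0.14 percentage points

Labor's share = 1 − 0.34 − 0.24 = 0.42.
Economy A: TFP = 3.6 + 0.816 − 0.144 − 0.756 = 3.516%.
Economy B: TFP = 7.1 − 1.87 − 0.312 − 1.26 = 3.658%.
Difference = 3.516 − (3.658) = -0.142 pp.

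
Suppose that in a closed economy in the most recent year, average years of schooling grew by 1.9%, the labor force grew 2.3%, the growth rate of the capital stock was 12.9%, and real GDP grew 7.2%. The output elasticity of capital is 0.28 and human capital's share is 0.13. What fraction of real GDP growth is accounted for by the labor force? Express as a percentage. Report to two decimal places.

Labor's share = 1 − 0.28 − 0.13 = 0.59.
The labor force contributed 0.59 × 2.3 = 1.357 pp.
Share of growth = 1.357 / 7.2 × 100 = 18.8472%.

The labor force accounted for 18.85% of growth.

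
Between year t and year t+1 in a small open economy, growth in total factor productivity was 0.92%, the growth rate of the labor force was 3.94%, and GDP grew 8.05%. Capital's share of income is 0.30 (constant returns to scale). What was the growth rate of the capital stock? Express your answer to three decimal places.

14.573%

Labor's share = 1 − 0.3 = 0.7.
gY = gA + 0.7×3.94 + 0.3×g.
0.3×g = 8.05 − 0.92 − 2.758 = 4.372.
g = 4.372 / 0.3 = 14.57333%.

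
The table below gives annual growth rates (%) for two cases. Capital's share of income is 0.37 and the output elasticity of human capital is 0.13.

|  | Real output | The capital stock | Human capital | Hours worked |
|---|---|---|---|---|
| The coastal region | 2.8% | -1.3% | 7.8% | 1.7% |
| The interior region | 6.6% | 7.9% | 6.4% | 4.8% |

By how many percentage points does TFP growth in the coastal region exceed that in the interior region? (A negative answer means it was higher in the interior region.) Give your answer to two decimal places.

0.97 percentage points

Labor's share = 1 − 0.37 − 0.13 = 0.5.
The coastal region: TFP = 2.8 + 0.481 − 1.014 − 0.85 = 1.417%.
The interior region: TFP = 6.6 − 2.923 − 0.832 − 2.4 = 0.445%.
Difference = 1.417 − (0.445) = 0.972 pp.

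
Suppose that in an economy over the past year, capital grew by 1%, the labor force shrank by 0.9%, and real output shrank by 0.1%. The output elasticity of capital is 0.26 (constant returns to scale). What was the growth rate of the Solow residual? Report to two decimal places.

Labor's share = 1 − 0.26 = 0.74.
Capital: 0.26 × 1 = 0.26 pp.
The labor force: 0.74 × (-0.9) = -0.666 pp.
TFP growth = -0.1 + 0.406 = 0.306%.

0.31%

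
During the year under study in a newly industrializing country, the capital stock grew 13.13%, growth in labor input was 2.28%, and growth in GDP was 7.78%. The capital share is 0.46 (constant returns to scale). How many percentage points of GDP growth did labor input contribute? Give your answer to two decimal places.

1.23

Labor's share = 1 − 0.46 = 0.54.
Contribution = share × growth = 0.54 × 2.28 = 1.2312 pp.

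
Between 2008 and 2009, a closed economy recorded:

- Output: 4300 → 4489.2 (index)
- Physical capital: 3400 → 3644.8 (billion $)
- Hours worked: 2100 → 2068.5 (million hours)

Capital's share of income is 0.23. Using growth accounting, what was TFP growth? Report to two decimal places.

Output growth = (4489.2 − 4300) / 4300 = 4.4%.
Physical capital growth = (3644.8 − 3400) / 3400 = 7.2%.
Hours worked growth = (2068.5 − 2100) / 2100 = -1.5%.
Labor's share = 1 − 0.23 = 0.77.
Physical capital: 0.23 × 7.2 = 1.656 pp.
Hours worked: 0.77 × (-1.5) = -1.155 pp.
TFP growth = 4.4 − 0.501 = 3.899%.

3.90%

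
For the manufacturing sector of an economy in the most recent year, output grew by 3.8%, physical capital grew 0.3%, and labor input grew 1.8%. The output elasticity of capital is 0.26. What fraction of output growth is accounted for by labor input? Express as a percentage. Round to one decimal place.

Labor's share = 1 − 0.26 = 0.74.
Labor input contributed 0.74 × 1.8 = 1.332 pp.
Share of growth = 1.332 / 3.8 × 100 = 35.053%.

35.1%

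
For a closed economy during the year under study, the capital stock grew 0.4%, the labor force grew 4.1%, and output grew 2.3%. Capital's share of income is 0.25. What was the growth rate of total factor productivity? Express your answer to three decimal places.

Labor's share = 1 − 0.25 = 0.75.
The capital stock: 0.25 × 0.4 = 0.1 pp.
The labor force: 0.75 × 4.1 = 3.075 pp.
TFP growth = 2.3 − 3.175 = -0.875%.

-0.875%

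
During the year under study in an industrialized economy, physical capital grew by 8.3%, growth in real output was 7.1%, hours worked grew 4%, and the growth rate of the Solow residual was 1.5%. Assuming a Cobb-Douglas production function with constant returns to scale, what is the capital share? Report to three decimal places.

The capital share is 0.372.

gY = gA + α·gK + (1−α)·gL, so gY − gA − gL = α(gK − gL).
7.1 − 1.5 − 4 = α × (8.3 − 4).
1.6 = 4.3 α, so α = 0.37209.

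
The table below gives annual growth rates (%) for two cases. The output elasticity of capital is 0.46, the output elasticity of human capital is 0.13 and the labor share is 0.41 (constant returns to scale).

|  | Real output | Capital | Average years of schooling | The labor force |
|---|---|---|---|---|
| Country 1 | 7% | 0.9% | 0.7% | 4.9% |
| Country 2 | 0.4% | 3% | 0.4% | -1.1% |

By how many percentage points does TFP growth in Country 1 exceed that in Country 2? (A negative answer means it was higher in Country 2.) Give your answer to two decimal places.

Labor's share = 1 − 0.46 − 0.13 = 0.41.
Country 1: TFP = 7 − 0.414 − 0.091 − 2.009 = 4.486%.
Country 2: TFP = 0.4 − 1.38 − 0.052 + 0.451 = -0.581%.
Difference = 4.486 − (-0.581) = 5.067 pp.

5.07 percentage points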